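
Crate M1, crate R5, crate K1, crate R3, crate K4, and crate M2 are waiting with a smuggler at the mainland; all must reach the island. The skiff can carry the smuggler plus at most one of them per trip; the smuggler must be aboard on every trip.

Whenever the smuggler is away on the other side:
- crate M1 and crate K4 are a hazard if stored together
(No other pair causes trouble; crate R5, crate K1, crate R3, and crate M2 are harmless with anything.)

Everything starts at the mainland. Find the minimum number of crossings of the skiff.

11

Counting alone: the smuggler can take at most 1 across per trip to the island, so moving all 6 needs at least 6 loaded trips out, with a return between consecutive ones — at least 11 crossings.
The plan below uses exactly 11 crossings, so it is optimal:
1. Smuggler goes to the island with crate M1.
2. Smuggler goes back to the mainland alone.
3. Smuggler goes to the island with crate R5.
4. Smuggler goes back to the mainland alone.
5. Smuggler goes to the island with crate K1.
6. Smuggler goes back to the mainland alone.
7. Smuggler goes to the island with crate R3.
8. Smuggler goes back to the mainland alone.
9. Smuggler goes to the island with crate M2.
10. Smuggler goes back to the mainland alone.
11. Smuggler goes to the island with crate K4.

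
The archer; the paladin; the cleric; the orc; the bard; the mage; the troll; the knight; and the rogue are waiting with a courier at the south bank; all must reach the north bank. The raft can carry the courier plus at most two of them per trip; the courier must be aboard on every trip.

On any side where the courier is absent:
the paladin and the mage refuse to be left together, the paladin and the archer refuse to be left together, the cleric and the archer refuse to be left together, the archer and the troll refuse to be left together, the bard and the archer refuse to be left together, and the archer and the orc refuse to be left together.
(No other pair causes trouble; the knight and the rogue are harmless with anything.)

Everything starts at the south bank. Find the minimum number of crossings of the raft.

Counting alone: the courier can take at most 2 across per trip to the north bank, so moving all 9 needs at least 5 loaded trips out, with a return between consecutive ones — at least 9 crossings.
The safety rule pushes this higher. Following every safe sequence of crossings, the most of the 9 that can be at the north bank as the raft arrives there on crossing 9 is 8 — never all 9.
So no plan with fewer than 11 crossings exists, and this one achieves 11:
1. Courier goes to the north bank with the archer and the paladin.  [the south bank: the bard, the cleric, the knight, the mage, the orc, the rogue, the troll | the north bank: the archer, the paladin]
2. Courier goes back to the south bank with the archer.  [the south bank: the archer, the bard, the cleric, the knight, the mage, the orc, the rogue, the troll | the north bank: the paladin]
3. Courier goes to the north bank with the archer and the cleric.  [the south bank: the bard, the knight, the mage, the orc, the rogue, the troll | the north bank: the archer, the cleric, the paladin]
4. Courier goes back to the south bank with the archer.  [the south bank: the archer, the bard, the knight, the mage, the orc, the rogue, the troll | the north bank: the cleric, the paladin]
5. Courier goes to the north bank with the archer and the orc.  [the south bank: the bard, the knight, the mage, the rogue, the troll | the north bank: the archer, the cleric, the orc, the paladin]
6. Courier goes back to the south bank with the archer.  [the south bank: the archer, the bard, the knight, the mage, the rogue, the troll | the north bank: the cleric, the orc, the paladin]
7. Courier goes to the north bank with the bard and the troll.  [the south bank: the archer, the knight, the mage, the rogue | the north bank: the bard, the cleric, the orc, the paladin, the troll]
8. Courier goes back to the south bank alone.  [the south bank: the archer, the knight, the mage, the rogue | the north bank: the bard, the cleric, the orc, the paladin, the troll]
9. Courier goes to the north bank with the knight and the rogue.  [the south bank: the archer, the mage | the north bank: the bard, the cleric, the knight, the orc, the paladin, the rogue, the troll]
10. Courier goes back to the south bank alone.  [the south bank: the archer, the mage | the north bank: the bard, the cleric, the knight, the orc, the paladin, the rogue, the troll]
11. Courier goes to the north bank with the archer and the mage.  [the south bank: — | the north bank: the archer, the bard, the cleric, the knight, the mage, the orc, the paladin, the rogue, the troll]

11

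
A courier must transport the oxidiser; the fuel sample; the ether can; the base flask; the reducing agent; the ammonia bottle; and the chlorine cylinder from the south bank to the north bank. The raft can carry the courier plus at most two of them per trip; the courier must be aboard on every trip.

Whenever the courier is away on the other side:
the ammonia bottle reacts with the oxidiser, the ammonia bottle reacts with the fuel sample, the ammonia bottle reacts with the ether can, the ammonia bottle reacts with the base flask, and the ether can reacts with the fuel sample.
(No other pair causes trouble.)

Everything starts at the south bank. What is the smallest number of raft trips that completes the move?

Counting alone: the courier can take at most 2 across per trip to the north bank, so moving all 7 needs at least 4 loaded trips out, with a return between consecutive ones — at least 7 crossings.
The safety rule pushes this higher. Following every safe sequence of crossings, the most of the 7 that can be at the north bank as the raft arrives there on crossings 7, 9 is 5, 6 respectively — never all 7.
So no plan with fewer than 11 crossings exists, and this one achieves 11:
1. Courier goes to the north bank with the ammonia bottle and the fuel sample.  [the south bank: the base flask, the chlorine cylinder, the ether can, the oxidiser, the reducing agent | the north bank: the ammonia bottle, the fuel sample]
2. Courier goes back to the south bank with the fuel sample.  [the south bank: the base flask, the chlorine cylinder, the ether can, the fuel sample, the oxidiser, the reducing agent | the north bank: the ammonia bottle]
3. Courier goes to the north bank with the fuel sample and the oxidiser.  [the south bank: the base flask, the chlorine cylinder, the ether can, the reducing agent | the north bank: the ammonia bottle, the fuel sample, the oxidiser]
4. Courier goes back to the south bank with the ammonia bottle.  [the south bank: the ammonia bottle, the base flask, the chlorine cylinder, the ether can, the reducing agent | the north bank: the fuel sample, the oxidiser]
5. Courier goes to the north bank with the base flask and the ether can.  [the south bank: the ammonia bottle, the chlorine cylinder, the reducing agent | the north bank: the base flask, the ether can, the fuel sample, the oxidiser]
6. Courier goes back to the south bank with the fuel sample.  [the south bank: the ammonia bottle, the chlorine cylinder, the fuel sample, the reducing agent | the north bank: the base flask, the ether can, the oxidiser]
7. Courier goes to the north bank with the fuel sample and the reducing agent.  [the south bank: the ammonia bottle, the chlorine cylinder | the north bank: the base flask, the ether can, the fuel sample, the oxidiser, the reducing agent]
8. Courier goes back to the south bank with the fuel sample.  [the south bank: the ammonia bottle, the chlorine cylinder, the fuel sample | the north bank: the base flask, the ether can, the oxidiser, the reducing agent]
9. Courier goes to the north bank with the chlorine cylinder and the fuel sample.  [the south bank: the ammonia bottle | the north bank: the base flask, the chlorine cylinder, the ether can, the fuel sample, the oxidiser, the reducing agent]
10. Courier goes back to the south bank with the fuel sample.  [the south bank: the ammonia bottle, the fuel sample | the north bank: the base flask, the chlorine cylinder, the ether can, the oxidiser, the reducing agent]
11. Courier goes to the north bank with the ammonia bottle and the fuel sample.  [the south bank: — | the north bank: the ammonia bottle, the base flask, the chlorine cylinder, the ether can, the fuel sample, the oxidiser, the reducing agent]

11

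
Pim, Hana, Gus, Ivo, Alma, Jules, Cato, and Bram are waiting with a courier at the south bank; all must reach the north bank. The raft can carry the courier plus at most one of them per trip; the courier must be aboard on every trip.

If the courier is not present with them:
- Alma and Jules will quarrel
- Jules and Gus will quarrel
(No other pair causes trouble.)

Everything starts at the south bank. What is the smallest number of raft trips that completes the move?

Counting alone: the courier can take at most 1 across per trip to the north bank, so moving all 8 needs at least 8 loaded trips out, with a return between consecutive ones — at least 15 crossings.
The safety rule pushes this higher. Following every safe sequence of crossings, the most of the 8 that can be at the north bank as the raft arrives there on crossing 15 is 7 — never all 8.
So no plan with fewer than 17 crossings exists, and this one achieves 17:
1. Courier goes to the north bank with Jules.  [the south bank: Alma, Bram, Cato, Gus, Hana, Ivo, Pim | the north bank: Jules]
2. Courier goes back to the south bank alone.  [the south bank: Alma, Bram, Cato, Gus, Hana, Ivo, Pim | the north bank: Jules]
3. Courier goes to the north bank with Pim.  [the south bank: Alma, Bram, Cato, Gus, Hana, Ivo | the north bank: Jules, Pim]
4. Courier goes back to the south bank alone.  [the south bank: Alma, Bram, Cato, Gus, Hana, Ivo | the north bank: Jules, Pim]
5. Courier goes to the north bank with Hana.  [the south bank: Alma, Bram, Cato, Gus, Ivo | the north bank: Hana, Jules, Pim]
6. Courier goes back to the south bank alone.  [the south bank: Alma, Bram, Cato, Gus, Ivo | the north bank: Hana, Jules, Pim]
7. Courier goes to the north bank with Gus.  [the south bank: Alma, Bram, Cato, Ivo | the north bank: Gus, Hana, Jules, Pim]
8. Courier goes back to the south bank with Jules.  [the south bank: Alma, Bram, Cato, Ivo, Jules | the north bank: Gus, Hana, Pim]
9. Courier goes to the north bank with Alma.  [the south bank: Bram, Cato, Ivo, Jules | the north bank: Alma, Gus, Hana, Pim]
10. Courier goes back to the south bank alone.  [the south bank: Bram, Cato, Ivo, Jules | the north bank: Alma, Gus, Hana, Pim]
11. Courier goes to the north bank with Ivo.  [the south bank: Bram, Cato, Jules | the north bank: Alma, Gus, Hana, Ivo, Pim]
12. Courier goes back to the south bank alone.  [the south bank: Bram, Cato, Jules | the north bank: Alma, Gus, Hana, Ivo, Pim]
13. Courier goes to the north bank with Cato.  [the south bank: Bram, Jules | the north bank: Alma, Cato, Gus, Hana, Ivo, Pim]
14. Courier goes back to the south bank alone.  [the south bank: Bram, Jules | the north bank: Alma, Cato, Gus, Hana, Ivo, Pim]
15. Courier goes to the north bank with Bram.  [the south bank: Jules | the north bank: Alma, Bram, Cato, Gus, Hana, Ivo, Pim]
16. Courier goes back to the south bank alone.  [the south bank: Jules | the north bank: Alma, Bram, Cato, Gus, Hana, Ivo, Pim]
17. Courier goes to the north bank with Jules.  [the south bank: — | the north bank: Alma, Bram, Cato, Gus, Hana, Ivo, Jules, Pim]

17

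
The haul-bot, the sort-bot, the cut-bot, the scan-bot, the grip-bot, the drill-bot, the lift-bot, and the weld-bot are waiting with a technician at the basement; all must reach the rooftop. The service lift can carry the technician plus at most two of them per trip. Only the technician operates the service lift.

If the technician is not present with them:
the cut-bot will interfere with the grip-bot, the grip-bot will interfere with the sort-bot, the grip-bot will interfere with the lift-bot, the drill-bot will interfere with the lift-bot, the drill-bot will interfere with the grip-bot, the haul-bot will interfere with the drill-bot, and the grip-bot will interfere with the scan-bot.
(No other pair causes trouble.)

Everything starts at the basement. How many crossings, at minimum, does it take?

Counting alone: the technician can take at most 2 across per trip to the rooftop, so moving all 8 needs at least 4 loaded trips out, with a return between consecutive ones — at least 7 crossings.
The safety rule pushes this higher. Following every safe sequence of crossings, the most of the 8 that can be at the rooftop as the service lift arrives there on crossings 7, 9, 11 is 5, 6, 7 respectively — never all 8.
So no plan with fewer than 13 crossings exists, and this one achieves 13:
1. Technician goes to the rooftop with the drill-bot and the grip-bot.  [the basement: the cut-bot, the haul-bot, the lift-bot, the scan-bot, the sort-bot, the weld-bot | the rooftop: the drill-bot, the grip-bot]
2. Technician goes back to the basement with the grip-bot.  [the basement: the cut-bot, the grip-bot, the haul-bot, the lift-bot, the scan-bot, the sort-bot, the weld-bot | the rooftop: the drill-bot]
3. Technician goes to the rooftop with the grip-bot and the haul-bot.  [the basement: the cut-bot, the lift-bot, the scan-bot, the sort-bot, the weld-bot | the rooftop: the drill-bot, the grip-bot, the haul-bot]
4. Technician goes back to the basement with the drill-bot.  [the basement: the cut-bot, the drill-bot, the lift-bot, the scan-bot, the sort-bot, the weld-bot | the rooftop: the grip-bot, the haul-bot]
5. Technician goes to the rooftop with the lift-bot and the sort-bot.  [the basement: the cut-bot, the drill-bot, the scan-bot, the weld-bot | the rooftop: the grip-bot, the haul-bot, the lift-bot, the sort-bot]
6. Technician goes back to the basement with the grip-bot.  [the basement: the cut-bot, the drill-bot, the grip-bot, the scan-bot, the weld-bot | the rooftop: the haul-bot, the lift-bot, the sort-bot]
7. Technician goes to the rooftop with the cut-bot and the grip-bot.  [the basement: the drill-bot, the scan-bot, the weld-bot | the rooftop: the cut-bot, the grip-bot, the haul-bot, the lift-bot, the sort-bot]
8. Technician goes back to the basement with the grip-bot.  [the basement: the drill-bot, the grip-bot, the scan-bot, the weld-bot | the rooftop: the cut-bot, the haul-bot, the lift-bot, the sort-bot]
9. Technician goes to the rooftop with the grip-bot and the scan-bot.  [the basement: the drill-bot, the weld-bot | the rooftop: the cut-bot, the grip-bot, the haul-bot, the lift-bot, the scan-bot, the sort-bot]
10. Technician goes back to the basement with the grip-bot.  [the basement: the drill-bot, the grip-bot, the weld-bot | the rooftop: the cut-bot, the haul-bot, the lift-bot, the scan-bot, the sort-bot]
11. Technician goes to the rooftop with the grip-bot and the weld-bot.  [the basement: the drill-bot | the rooftop: the cut-bot, the grip-bot, the haul-bot, the lift-bot, the scan-bot, the sort-bot, the weld-bot]
12. Technician goes back to the basement with the grip-bot.  [the basement: the drill-bot, the grip-bot | the rooftop: the cut-bot, the haul-bot, the lift-bot, the scan-bot, the sort-bot, the weld-bot]
13. Technician goes to the rooftop with the drill-bot and the grip-bot.  [the basement: — | the rooftop: the cut-bot, the drill-bot, the grip-bot, the haul-bot, the lift-bot, the scan-bot, the sort-bot, the weld-bot]

13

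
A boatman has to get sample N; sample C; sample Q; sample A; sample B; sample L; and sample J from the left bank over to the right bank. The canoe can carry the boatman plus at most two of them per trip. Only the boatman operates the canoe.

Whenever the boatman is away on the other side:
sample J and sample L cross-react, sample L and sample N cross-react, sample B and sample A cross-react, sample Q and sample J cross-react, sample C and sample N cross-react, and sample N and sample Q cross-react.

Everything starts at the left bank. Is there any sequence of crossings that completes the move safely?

No

Whatever the first load, the items left behind include a forbidden pair without the boatman. No opening move is safe, so no plan exists.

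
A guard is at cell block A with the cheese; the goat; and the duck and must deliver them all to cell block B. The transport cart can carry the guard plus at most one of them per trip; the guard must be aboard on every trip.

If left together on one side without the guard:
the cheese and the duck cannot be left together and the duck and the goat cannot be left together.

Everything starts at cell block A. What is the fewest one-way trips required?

7

Counting alone: the guard can take at most 1 across per trip to cell block B, so moving all 3 needs at least 3 loaded trips out, with a return between consecutive ones — at least 5 crossings.
The safety rule pushes this higher. Following every safe sequence of crossings, the most of the 3 that can be at cell block B as the transport cart arrives there on crossing 5 is 2 — never all 3.
So no plan with fewer than 7 crossings exists, and this one achieves 7:
1. Guard goes to cell block B with the duck.  [cell block A: the cheese, the goat | cell block B: the duck]
2. Guard goes back to cell block A alone.  [cell block A: the cheese, the goat | cell block B: the duck]
3. Guard goes to cell block B with the cheese.  [cell block A: the goat | cell block B: the cheese, the duck]
4. Guard goes back to cell block A with the duck.  [cell block A: the duck, the goat | cell block B: the cheese]
5. Guard goes to cell block B with the goat.  [cell block A: the duck | cell block B: the cheese, the goat]
6. Guard goes back to cell block A alone.  [cell block A: the duck | cell block B: the cheese, the goat]
7. Guard goes to cell block B with the duck.  [cell block A: — | cell block B: the cheese, the duck, the goat]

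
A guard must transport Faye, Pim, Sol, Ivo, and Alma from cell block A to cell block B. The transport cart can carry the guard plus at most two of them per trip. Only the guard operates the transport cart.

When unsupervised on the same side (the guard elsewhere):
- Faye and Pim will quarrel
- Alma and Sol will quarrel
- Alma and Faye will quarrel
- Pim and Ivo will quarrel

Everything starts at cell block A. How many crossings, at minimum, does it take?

7

Counting alone: the guard can take at most 2 across per trip to cell block B, so moving all 5 needs at least 3 loaded trips out, with a return between consecutive ones — at least 5 crossings.
The safety rule pushes this higher. Following every safe sequence of crossings, the most of the 5 that can be at cell block B as the transport cart arrives there on crossing 5 is 4 — never all 5.
So no plan with fewer than 7 crossings exists, and this one achieves 7:
1. Guard goes to cell block B with Alma and Pim.  [cell block A: Faye, Ivo, Sol | cell block B: Alma, Pim]
2. Guard goes back to cell block A alone.  [cell block A: Faye, Ivo, Sol | cell block B: Alma, Pim]
3. Guard goes to cell block B with Faye.  [cell block A: Ivo, Sol | cell block B: Alma, Faye, Pim]
4. Guard goes back to cell block A with Alma and Pim.  [cell block A: Alma, Ivo, Pim, Sol | cell block B: Faye]
5. Guard goes to cell block B with Ivo and Sol.  [cell block A: Alma, Pim | cell block B: Faye, Ivo, Sol]
6. Guard goes back to cell block A alone.  [cell block A: Alma, Pim | cell block B: Faye, Ivo, Sol]
7. Guard goes to cell block B with Alma and Pim.  [cell block A: — | cell block B: Alma, Faye, Ivo, Pim, Sol]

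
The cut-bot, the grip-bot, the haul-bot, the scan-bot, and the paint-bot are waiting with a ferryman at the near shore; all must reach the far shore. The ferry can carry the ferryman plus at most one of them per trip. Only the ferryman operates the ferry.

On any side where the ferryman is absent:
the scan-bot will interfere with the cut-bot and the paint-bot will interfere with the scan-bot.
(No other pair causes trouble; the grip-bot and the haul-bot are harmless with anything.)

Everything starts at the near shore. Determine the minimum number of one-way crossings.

11

Counting alone: the ferryman can take at most 1 across per trip to the far shore, so moving all 5 needs at least 5 loaded trips out, with a return between consecutive ones — at least 9 crossings.
The safety rule pushes this higher. Following every safe sequence of crossings, the most of the 5 that can be at the far shore as the ferry arrives there on crossing 9 is 4 — never all 5.
So no plan with fewer than 11 crossings exists, and this one achieves 11:
1. Ferryman goes to the far shore with the scan-bot.
2. Ferryman goes back to the near shore alone.
3. Ferryman goes to the far shore with the cut-bot.
4. Ferryman goes back to the near shore with the scan-bot.
5. Ferryman goes to the far shore with the paint-bot.
6. Ferryman goes back to the near shore alone.
7. Ferryman goes to the far shore with the grip-bot.
8. Ferryman goes back to the near shore alone.
9. Ferryman goes to the far shore with the haul-bot.
10. Ferryman goes back to the near shore alone.
11. Ferryman goes to the far shore with the scan-bot.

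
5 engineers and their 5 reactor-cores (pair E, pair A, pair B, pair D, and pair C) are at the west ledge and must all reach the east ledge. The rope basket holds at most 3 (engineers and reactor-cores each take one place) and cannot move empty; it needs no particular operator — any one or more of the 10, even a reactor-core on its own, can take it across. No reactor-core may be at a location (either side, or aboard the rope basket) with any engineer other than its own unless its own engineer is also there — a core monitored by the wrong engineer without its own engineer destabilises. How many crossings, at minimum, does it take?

11

Counting alone: each trip to the east ledge takes at most 3 across and each return brings at least 1 back, so after t trips out (and t−1 returns) at most 3t − (t−1) of the 10 are across; that first reaches 10 at t = 5, so at least 9 crossings are needed.
The safety rule pushes this higher. Following every safe sequence of crossings, the most of the 10 that can be at the east ledge as the rope basket arrives there on crossing 9 is 9 — never all 10.
So no plan with fewer than 11 crossings exists, and this one achieves 11:
1. engineer E and reactor-core E cross → the east ledge.
2. engineer E crosses ← the west ledge.
3. reactor-core A, reactor-core B, and reactor-core D cross → the east ledge.
4. reactor-core E crosses ← the west ledge.
5. engineer A, engineer B, and engineer D cross → the east ledge.
6. engineer A and reactor-core A cross ← the west ledge.
7. engineer A, engineer C, and engineer E cross → the east ledge.
8. reactor-core B crosses ← the west ledge.
9. reactor-core A and reactor-core E cross → the east ledge.
10. reactor-core E crosses ← the west ledge.
11. reactor-core B, reactor-core C, and reactor-core E cross → the east ledge.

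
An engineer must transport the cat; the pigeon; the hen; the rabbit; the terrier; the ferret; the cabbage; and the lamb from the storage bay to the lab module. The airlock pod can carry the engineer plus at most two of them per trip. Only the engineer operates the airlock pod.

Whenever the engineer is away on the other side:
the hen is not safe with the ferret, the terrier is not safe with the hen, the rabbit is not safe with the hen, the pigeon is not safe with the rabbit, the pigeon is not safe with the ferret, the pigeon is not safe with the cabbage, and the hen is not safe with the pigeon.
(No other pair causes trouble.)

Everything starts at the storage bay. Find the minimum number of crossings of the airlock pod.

Counting alone: the engineer can take at most 2 across per trip to the lab module, so moving all 8 needs at least 4 loaded trips out, with a return between consecutive ones — at least 7 crossings.
The safety rule pushes this higher. Following every safe sequence of crossings, the most of the 8 that can be at the lab module as the airlock pod arrives there on crossings 7, 9, 11 is 5, 6, 7 respectively — never all 8.
So no plan with fewer than 13 crossings exists, and this one achieves 13:
1. Engineer goes to the lab module with the hen and the pigeon.
2. Engineer goes back to the storage bay with the pigeon.
3. Engineer goes to the lab module with the cat and the pigeon.
4. Engineer goes back to the storage bay with the pigeon.
5. Engineer goes to the lab module with the pigeon and the terrier.
6. Engineer goes back to the storage bay with the hen.
7. Engineer goes to the lab module with the hen and the lamb.
8. Engineer goes back to the storage bay with the hen.
9. Engineer goes to the lab module with the ferret and the rabbit.
10. Engineer goes back to the storage bay with the pigeon.
11. Engineer goes to the lab module with the cabbage and the pigeon.
12. Engineer goes back to the storage bay with the pigeon.
13. Engineer goes to the lab module with the hen and the pigeon.

13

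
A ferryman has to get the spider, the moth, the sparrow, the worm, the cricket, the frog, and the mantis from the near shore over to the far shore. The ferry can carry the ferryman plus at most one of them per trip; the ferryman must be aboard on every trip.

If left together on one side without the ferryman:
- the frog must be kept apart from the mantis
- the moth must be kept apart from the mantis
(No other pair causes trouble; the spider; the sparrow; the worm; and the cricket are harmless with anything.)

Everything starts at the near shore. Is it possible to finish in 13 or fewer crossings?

Counting alone: the ferryman can take at most 1 across per trip to the far shore, so moving all 7 needs at least 7 loaded trips out, with a return between consecutive ones — at least 13 crossings.
The safety rule pushes this higher. Following every safe sequence of crossings, the most of the 7 that can be at the far shore as the ferry arrives there on crossing 13 is 6 — never all 7.
So the move cannot be finished within 13 crossings. (The shortest complete plan takes 15:)
1. Ferryman goes to the far shore with the mantis.  [the near shore: the cricket, the frog, the moth, the sparrow, the spider, the worm | the far shore: the mantis]
2. Ferryman goes back to the near shore alone.  [the near shore: the cricket, the frog, the moth, the sparrow, the spider, the worm | the far shore: the mantis]
3. Ferryman goes to the far shore with the spider.  [the near shore: the cricket, the frog, the moth, the sparrow, the worm | the far shore: the mantis, the spider]
4. Ferryman goes back to the near shore alone.  [the near shore: the cricket, the frog, the moth, the sparrow, the worm | the far shore: the mantis, the spider]
5. Ferryman goes to the far shore with the moth.  [the near shore: the cricket, the frog, the sparrow, the worm | the far shore: the mantis, the moth, the spider]
6. Ferryman goes back to the near shore with the mantis.  [the near shore: the cricket, the frog, the mantis, the sparrow, the worm | the far shore: the moth, the spider]
7. Ferryman goes to the far shore with the frog.  [the near shore: the cricket, the mantis, the sparrow, the worm | the far shore: the frog, the moth, the spider]
8. Ferryman goes back to the near shore alone.  [the near shore: the cricket, the mantis, the sparrow, the worm | the far shore: the frog, the moth, the spider]
9. Ferryman goes to the far shore with the sparrow.  [the near shore: the cricket, the mantis, the worm | the far shore: the frog, the moth, the sparrow, the spider]
10. Ferryman goes back to the near shore alone.  [the near shore: the cricket, the mantis, the worm | the far shore: the frog, the moth, the sparrow, the spider]
11. Ferryman goes to the far shore with the worm.  [the near shore: the cricket, the mantis | the far shore: the frog, the moth, the sparrow, the spider, the worm]
12. Ferryman goes back to the near shore alone.  [the near shore: the cricket, the mantis | the far shore: the frog, the moth, the sparrow, the spider, the worm]
13. Ferryman goes to the far shore with the cricket.  [the near shore: the mantis | the far shore: the cricket, the frog, the moth, the sparrow, the spider, the worm]
14. Ferryman goes back to the near shore alone.  [the near shore: the mantis | the far shore: the cricket, the frog, the moth, the sparrow, the spider, the worm]
15. Ferryman goes to the far shore with the mantis.  [the near shore: — | the far shore: the cricket, the frog, the mantis, the moth, the sparrow, the spider, the worm]

No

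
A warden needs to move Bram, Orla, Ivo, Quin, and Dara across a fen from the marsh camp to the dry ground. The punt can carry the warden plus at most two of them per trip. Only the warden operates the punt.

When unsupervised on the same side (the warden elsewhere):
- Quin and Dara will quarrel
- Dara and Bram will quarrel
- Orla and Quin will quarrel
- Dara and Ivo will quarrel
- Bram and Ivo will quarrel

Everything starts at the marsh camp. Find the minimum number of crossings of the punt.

impossible

Whatever the first load, the items left behind include a forbidden pair without the warden. No opening move is safe, so no plan exists.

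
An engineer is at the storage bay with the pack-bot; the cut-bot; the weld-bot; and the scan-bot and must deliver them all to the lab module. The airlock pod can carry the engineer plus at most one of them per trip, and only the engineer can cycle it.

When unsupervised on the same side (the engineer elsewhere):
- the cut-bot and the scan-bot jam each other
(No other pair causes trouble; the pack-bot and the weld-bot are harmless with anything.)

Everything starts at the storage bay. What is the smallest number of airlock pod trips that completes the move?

7

Counting alone: the engineer can take at most 1 across per trip to the lab module, so moving all 4 needs at least 4 loaded trips out, with a return between consecutive ones — at least 7 crossings.
The plan below uses exactly 7 crossings, so it is optimal:
1. Engineer goes to the lab module with the cut-bot.
2. Engineer goes back to the storage bay alone.
3. Engineer goes to the lab module with the pack-bot.
4. Engineer goes back to the storage bay alone.
5. Engineer goes to the lab module with the weld-bot.
6. Engineer goes back to the storage bay alone.
7. Engineer goes to the lab module with the scan-bot.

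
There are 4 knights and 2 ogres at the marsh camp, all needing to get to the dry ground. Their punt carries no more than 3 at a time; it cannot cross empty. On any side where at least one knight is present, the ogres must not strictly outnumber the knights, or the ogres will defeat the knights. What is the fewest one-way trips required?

5

Counting alone: each trip to the dry ground takes at most 3 across and each return brings at least 1 back, so after t trips out (and t−1 returns) at most 3t − (t−1) of the 6 are across; that first reaches 6 at t = 3, so at least 5 crossings are needed.
The plan below uses exactly 5 crossings, so it is optimal:
1. 2 ogres → the dry ground.  (the marsh camp: 4K 0O; the dry ground: 0K 2O)
2. 1 ogre ← the marsh camp.  (the marsh camp: 4K 1O; the dry ground: 0K 1O)
3. 2 knights and 1 ogre → the dry ground.  (the marsh camp: 2K 0O; the dry ground: 2K 2O)
4. 1 ogre ← the marsh camp.  (the marsh camp: 2K 1O; the dry ground: 2K 1O)
5. 2 knights and 1 ogre → the dry ground.  (the marsh camp: 0K 0O; the dry ground: 4K 2O)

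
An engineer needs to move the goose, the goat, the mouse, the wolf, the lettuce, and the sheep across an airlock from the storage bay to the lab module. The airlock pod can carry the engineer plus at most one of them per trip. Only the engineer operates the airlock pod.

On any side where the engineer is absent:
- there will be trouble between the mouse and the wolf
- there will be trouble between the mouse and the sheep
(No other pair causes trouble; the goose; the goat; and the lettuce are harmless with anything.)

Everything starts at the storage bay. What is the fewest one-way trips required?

13

Counting alone: the engineer can take at most 1 across per trip to the lab module, so moving all 6 needs at least 6 loaded trips out, with a return between consecutive ones — at least 11 crossings.
The safety rule pushes this higher. Following every safe sequence of crossings, the most of the 6 that can be at the lab module as the airlock pod arrives there on crossing 11 is 5 — never all 6.
So no plan with fewer than 13 crossings exists, and this one achieves 13:
1. Engineer goes to the lab module with the mouse.
2. Engineer goes back to the storage bay alone.
3. Engineer goes to the lab module with the goose.
4. Engineer goes back to the storage bay alone.
5. Engineer goes to the lab module with the goat.
6. Engineer goes back to the storage bay alone.
7. Engineer goes to the lab module with the wolf.
8. Engineer goes back to the storage bay with the mouse.
9. Engineer goes to the lab module with the sheep.
10. Engineer goes back to the storage bay alone.
11. Engineer goes to the lab module with the lettuce.
12. Engineer goes back to the storage bay alone.
13. Engineer goes to the lab module with the mouse.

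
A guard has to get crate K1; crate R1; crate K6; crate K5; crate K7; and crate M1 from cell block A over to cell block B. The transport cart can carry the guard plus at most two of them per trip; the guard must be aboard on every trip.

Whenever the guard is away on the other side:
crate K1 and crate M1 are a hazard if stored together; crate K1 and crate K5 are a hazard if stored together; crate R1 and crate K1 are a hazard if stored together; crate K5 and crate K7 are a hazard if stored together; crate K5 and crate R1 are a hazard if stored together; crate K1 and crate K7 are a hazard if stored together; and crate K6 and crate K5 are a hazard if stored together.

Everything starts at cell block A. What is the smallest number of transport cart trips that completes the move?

Counting alone: the guard can take at most 2 across per trip to cell block B, so moving all 6 needs at least 3 loaded trips out, with a return between consecutive ones — at least 5 crossings.
The safety rule pushes this higher. Following every safe sequence of crossings, the most of the 6 that can be at cell block B as the transport cart arrives there on crossings 5, 7 is 4, 5 respectively — never all 6.
So no plan with fewer than 9 crossings exists, and this one achieves 9:
1. Guard goes to cell block B with crate K1 and crate K5.
2. Guard goes back to cell block A with crate K1.
3. Guard goes to cell block B with crate K1 and crate K6.
4. Guard goes back to cell block A with crate K5.
5. Guard goes to cell block B with crate K7 and crate R1.
6. Guard goes back to cell block A with crate K1.
7. Guard goes to cell block B with crate K1 and crate M1.
8. Guard goes back to cell block A with crate K1.
9. Guard goes to cell block B with crate K1 and crate K5.

9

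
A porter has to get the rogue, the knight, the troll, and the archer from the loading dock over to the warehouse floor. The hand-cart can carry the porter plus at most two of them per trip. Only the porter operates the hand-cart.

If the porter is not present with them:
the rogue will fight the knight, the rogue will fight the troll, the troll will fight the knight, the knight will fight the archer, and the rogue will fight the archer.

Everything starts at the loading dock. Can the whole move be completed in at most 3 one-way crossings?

No

Counting alone: the porter can take at most 2 across per trip to the warehouse floor, so moving all 4 needs at least 2 loaded trips out, with a return between consecutive ones — at least 3 crossings.
The safety rule pushes this higher. Following every safe sequence of crossings, the most of the 4 that can be at the warehouse floor as the hand-cart arrives there on crossing 3 is 3 — never all 4.
So the move cannot be finished within 3 crossings. (The shortest complete plan takes 5:)
1. Porter goes to the warehouse floor with the knight and the rogue.  [the loading dock: the archer, the troll | the warehouse floor: the knight, the rogue]
2. Porter goes back to the loading dock with the rogue.  [the loading dock: the archer, the rogue, the troll | the warehouse floor: the knight]
3. Porter goes to the warehouse floor with the archer and the troll.  [the loading dock: the rogue | the warehouse floor: the archer, the knight, the troll]
4. Porter goes back to the loading dock with the knight.  [the loading dock: the knight, the rogue | the warehouse floor: the archer, the troll]
5. Porter goes to the warehouse floor with the knight and the rogue.  [the loading dock: — | the warehouse floor: the archer, the knight, the rogue, the troll]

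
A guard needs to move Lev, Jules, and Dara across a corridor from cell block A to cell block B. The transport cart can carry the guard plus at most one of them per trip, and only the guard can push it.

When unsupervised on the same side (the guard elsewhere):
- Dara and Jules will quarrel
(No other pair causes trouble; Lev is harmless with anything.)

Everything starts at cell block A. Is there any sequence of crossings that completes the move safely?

1. Guard goes to cell block B with Jules.  [cell block A: Dara, Lev | cell block B: Jules]
2. Guard goes back to cell block A alone.  [cell block A: Dara, Lev | cell block B: Jules]
3. Guard goes to cell block B with Lev.  [cell block A: Dara | cell block B: Jules, Lev]
4. Guard goes back to cell block A alone.  [cell block A: Dara | cell block B: Jules, Lev]
5. Guard goes to cell block B with Dara.  [cell block A: — | cell block B: Dara, Jules, Lev]

Yes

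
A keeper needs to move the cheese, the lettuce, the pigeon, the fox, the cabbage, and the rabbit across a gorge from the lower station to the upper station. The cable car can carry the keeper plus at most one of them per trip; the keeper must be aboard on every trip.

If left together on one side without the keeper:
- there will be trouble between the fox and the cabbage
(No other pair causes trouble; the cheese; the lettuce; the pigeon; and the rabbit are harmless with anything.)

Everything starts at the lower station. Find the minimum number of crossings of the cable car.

Counting alone: the keeper can take at most 1 across per trip to the upper station, so moving all 6 needs at least 6 loaded trips out, with a return between consecutive ones — at least 11 crossings.
The plan below uses exactly 11 crossings, so it is optimal:
1. Keeper goes to the upper station with the fox.  [the lower station: the cabbage, the cheese, the lettuce, the pigeon, the rabbit | the upper station: the fox]
2. Keeper goes back to the lower station alone.  [the lower station: the cabbage, the cheese, the lettuce, the pigeon, the rabbit | the upper station: the fox]
3. Keeper goes to the upper station with the cheese.  [the lower station: the cabbage, the lettuce, the pigeon, the rabbit | the upper station: the cheese, the fox]
4. Keeper goes back to the lower station alone.  [the lower station: the cabbage, the lettuce, the pigeon, the rabbit | the upper station: the cheese, the fox]
5. Keeper goes to the upper station with the lettuce.  [the lower station: the cabbage, the pigeon, the rabbit | the upper station: the cheese, the fox, the lettuce]
6. Keeper goes back to the lower station alone.  [the lower station: the cabbage, the pigeon, the rabbit | the upper station: the cheese, the fox, the lettuce]
7. Keeper goes to the upper station with the pigeon.  [the lower station: the cabbage, the rabbit | the upper station: the cheese, the fox, the lettuce, the pigeon]
8. Keeper goes back to the lower station alone.  [the lower station: the cabbage, the rabbit | the upper station: the cheese, the fox, the lettuce, the pigeon]
9. Keeper goes to the upper station with the rabbit.  [the lower station: the cabbage | the upper station: the cheese, the fox, the lettuce, the pigeon, the rabbit]
10. Keeper goes back to the lower station alone.  [the lower station: the cabbage | the upper station: the cheese, the fox, the lettuce, the pigeon, the rabbit]
11. Keeper goes to the upper station with the cabbage.  [the lower station: — | the upper station: the cabbage, the cheese, the fox, the lettuce, the pigeon, the rabbit]

11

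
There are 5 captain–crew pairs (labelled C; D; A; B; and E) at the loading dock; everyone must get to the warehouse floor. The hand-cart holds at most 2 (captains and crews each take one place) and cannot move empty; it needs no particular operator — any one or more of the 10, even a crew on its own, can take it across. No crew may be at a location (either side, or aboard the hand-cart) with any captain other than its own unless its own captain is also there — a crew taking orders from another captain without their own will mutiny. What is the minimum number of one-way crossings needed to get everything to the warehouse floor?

Following every safe sequence of crossings from the start, the most of the 10 that can be at the warehouse floor as the hand-cart arrives there on crossings 1, 3, 5, 7 is 2, 3, 4, 5 respectively; the best ever achieved is 5 of 10.
From crossing 9 on, no configuration arises that was not already reachable earlier: only 82 distinct safe configurations (who is on which side, and where the hand-cart is) can ever be reached, none of them has everyone across, and every continuation just revisits them. So no valid plan exists.

impossible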